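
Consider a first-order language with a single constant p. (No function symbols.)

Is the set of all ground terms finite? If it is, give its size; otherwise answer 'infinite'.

1

There are no function symbols, so the only ground term is the single constant.
The Herbrand universe is {p}, finite with 1 element.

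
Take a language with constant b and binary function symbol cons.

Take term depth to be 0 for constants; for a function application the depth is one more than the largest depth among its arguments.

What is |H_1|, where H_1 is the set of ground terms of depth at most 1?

Let N_k = |{terms of depth ≤ k}|. Then N_0 = 1 and N_k = 1 + N_{k-1}^2 for k ≥ 1 (one summand per function symbol, arity giving the exponent).
N_0 = 1
N_1 = 1 + 1^2 = 2
Explicitly: b, cons(b, b).

2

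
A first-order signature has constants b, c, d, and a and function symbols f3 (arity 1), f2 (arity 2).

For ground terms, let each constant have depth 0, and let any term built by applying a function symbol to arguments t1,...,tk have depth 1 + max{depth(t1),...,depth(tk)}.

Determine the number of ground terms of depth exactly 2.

Write N_k for the number of ground terms of depth ≤ k. A term of depth ≤ k is either a constant or a function symbol applied to arguments of depth ≤ k−1, so N_k = 4 + N_{k-1} + N_{k-1}^2.
N_0 = 4
N_1 = 4 + 4 + 4^2 = 24
N_2 = 4 + 24 + 24^2 = 604
Terms of depth exactly 2: N_2 − N_1 = 604 − 24 = 580.

580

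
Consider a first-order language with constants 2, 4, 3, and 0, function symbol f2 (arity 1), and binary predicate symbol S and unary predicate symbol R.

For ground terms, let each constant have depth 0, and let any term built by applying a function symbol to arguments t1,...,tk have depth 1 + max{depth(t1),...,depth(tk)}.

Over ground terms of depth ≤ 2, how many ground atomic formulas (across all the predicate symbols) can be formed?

First count ground terms of depth ≤ 2.
Let N_k count ground terms of depth at most k. Each non-constant term of depth ≤ k is some function symbol applied to depth-≤(k−1) arguments, giving N_k = 4 + N_{k-1}.
N_0 = 4
N_1 = 4 + 4 = 8
N_2 = 4 + 8 = 12
Explicitly: 2, 4, 3, 0, f2(2), f2(4), f2(3), f2(0), f2(f2(2)), f2(f2(4)), f2(f2(3)), f2(f2(0)).
So |H| = 12.
For each predicate symbol, the number of ground atoms is |H| raised to its arity; summing:
  S: 12^2 = 144;  R: 12
Total ground atoms: 144 + 12 = 156.

156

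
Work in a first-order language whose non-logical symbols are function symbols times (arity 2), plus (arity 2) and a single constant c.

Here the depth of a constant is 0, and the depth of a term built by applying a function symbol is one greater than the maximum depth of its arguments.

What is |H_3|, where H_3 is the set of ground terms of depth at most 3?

Count level by level. With function symbols times/2, plus/2, the terms of depth ≤ k are the 1 constant together with each function applied to depth-≤(k−1) tuples, so N_k = 1 + N_{k-1}^2 + N_{k-1}^2.
N_0 = 1
N_1 = 1 + 1^2 + 1^2 = 3
N_2 = 1 + 3^2 + 3^2 = 19
N_3 = 1 + 19^2 + 19^2 = 723

723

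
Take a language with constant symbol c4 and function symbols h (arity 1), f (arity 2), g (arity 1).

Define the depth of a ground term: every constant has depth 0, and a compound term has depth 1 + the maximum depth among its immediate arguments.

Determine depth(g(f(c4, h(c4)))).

depth(h(c4)) = 1 + depth(c4) = 1 + 0 = 1
depth(f(c4, h(c4))) = 1 + max(0, 1) = 2
depth(g(f(c4, h(c4)))) = 1 + depth(f(c4, h(c4))) = 1 + 2 = 3

3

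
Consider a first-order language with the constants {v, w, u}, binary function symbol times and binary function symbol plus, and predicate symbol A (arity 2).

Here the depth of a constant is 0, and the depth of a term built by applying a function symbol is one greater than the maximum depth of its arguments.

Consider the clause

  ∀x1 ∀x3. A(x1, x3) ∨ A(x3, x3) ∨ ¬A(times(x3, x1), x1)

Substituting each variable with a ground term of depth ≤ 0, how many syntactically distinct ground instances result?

9

Ground terms of depth ≤ 0:
  Let N_k = |{terms of depth ≤ k}|. Then N_0 = 3 and N_k = 3 + N_{k-1}^2 + N_{k-1}^2 for k ≥ 1 (one summand per function symbol, arity giving the exponent).
  N_0 = 3
  Explicitly: v, w, u.
So there are 3 ground terms available for substitution.
The clause has 2 distinct variables (x1, x3), each appearing in the body. In the free term algebra distinct substitutions yield syntactically distinct ground instances.
Number of ground instances = 3^2 = 9.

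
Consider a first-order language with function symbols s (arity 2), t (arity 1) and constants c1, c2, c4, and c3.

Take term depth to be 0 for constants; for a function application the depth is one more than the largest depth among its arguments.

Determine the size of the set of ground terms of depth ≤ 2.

Let N_k count ground terms of depth at most k. Each non-constant term of depth ≤ k is some function symbol applied to depth-≤(k−1) arguments, giving N_k = 4 + N_{k-1}^2 + N_{k-1}.
N_0 = 4
N_1 = 4 + 4^2 + 4 = 24
N_2 = 4 + 24^2 + 24 = 604

604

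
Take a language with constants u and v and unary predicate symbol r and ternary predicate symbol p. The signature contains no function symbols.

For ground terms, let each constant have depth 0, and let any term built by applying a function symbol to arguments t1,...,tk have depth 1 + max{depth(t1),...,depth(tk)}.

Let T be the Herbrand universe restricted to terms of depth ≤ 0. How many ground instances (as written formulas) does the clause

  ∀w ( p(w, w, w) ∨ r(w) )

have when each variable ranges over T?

Ground terms of depth ≤ 0:
  With no function symbols every ground term is a constant, so there are exactly 2 ground terms at every depth bound.
  N_0 = 2
  Explicitly: u, v.
So there are 2 ground terms available for substitution.
The body mentions the single quantified variable w; since ground terms form a free algebra, no two substitutions collapse to the same formula.
Number of ground instances = 2.

2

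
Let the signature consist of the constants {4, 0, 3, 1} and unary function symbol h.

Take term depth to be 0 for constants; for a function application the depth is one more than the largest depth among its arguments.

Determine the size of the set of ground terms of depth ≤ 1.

8

Let N_k count ground terms of depth at most k. Each non-constant term of depth ≤ k is some function symbol applied to depth-≤(k−1) arguments, giving N_k = 4 + N_{k-1}.
N_0 = 4
N_1 = 4 + 4 = 8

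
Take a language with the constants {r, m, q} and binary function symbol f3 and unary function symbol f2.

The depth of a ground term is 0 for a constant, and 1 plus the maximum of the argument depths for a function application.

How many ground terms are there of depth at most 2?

Let N_k = |{terms of depth ≤ k}|. Then N_0 = 3 and N_k = 3 + N_{k-1}^2 + N_{k-1} for k ≥ 1 (one summand per function symbol, arity giving the exponent).
N_0 = 3
N_1 = 3 + 3^2 + 3 = 15
N_2 = 3 + 15^2 + 15 = 243

243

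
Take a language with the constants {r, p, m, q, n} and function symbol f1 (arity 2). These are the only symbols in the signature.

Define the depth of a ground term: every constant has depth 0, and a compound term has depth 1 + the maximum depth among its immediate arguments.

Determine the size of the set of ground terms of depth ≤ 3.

Write N_k for the number of ground terms of depth ≤ k. A term of depth ≤ k is either a constant or a function symbol applied to arguments of depth ≤ k−1, so N_k = 5 + N_{k-1}^2.
N_0 = 5
N_1 = 5 + 5^2 = 30
N_2 = 5 + 30^2 = 905
N_3 = 5 + 905^2 = 819030

819030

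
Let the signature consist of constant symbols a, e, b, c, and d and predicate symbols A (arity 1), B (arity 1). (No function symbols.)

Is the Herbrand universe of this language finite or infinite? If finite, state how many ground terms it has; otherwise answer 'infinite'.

5

There are no function symbols, so every ground term is one of the 5 constants.
The Herbrand universe is {a, e, b, c, d}, which is finite with 5 elements.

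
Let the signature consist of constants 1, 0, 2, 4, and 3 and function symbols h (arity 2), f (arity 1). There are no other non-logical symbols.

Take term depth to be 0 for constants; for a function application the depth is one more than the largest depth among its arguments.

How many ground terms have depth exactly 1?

Let N_k = |{terms of depth ≤ k}|. Then N_0 = 5 and N_k = 5 + N_{k-1}^2 + N_{k-1} for k ≥ 1 (one summand per function symbol, arity giving the exponent).
N_0 = 5
N_1 = 5 + 5^2 + 5 = 35
Terms of depth exactly 1: N_1 − N_0 = 35 − 5 = 30.

30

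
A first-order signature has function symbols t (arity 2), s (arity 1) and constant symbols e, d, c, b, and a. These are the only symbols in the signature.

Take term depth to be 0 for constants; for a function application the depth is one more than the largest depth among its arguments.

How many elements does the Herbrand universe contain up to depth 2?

Let N_k = |{terms of depth ≤ k}|. Then N_0 = 5 and N_k = 5 + N_{k-1}^2 + N_{k-1} for k ≥ 1 (one summand per function symbol, arity giving the exponent).
N_0 = 5
N_1 = 5 + 5^2 + 5 = 35
N_2 = 5 + 35^2 + 35 = 1265

1265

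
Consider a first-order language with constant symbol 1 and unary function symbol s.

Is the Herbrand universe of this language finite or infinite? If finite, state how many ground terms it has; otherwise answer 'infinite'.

infinite

The signature has at least one function symbol (s, arity 1) and at least one constant (1).
Iterating s gives infinitely many distinct ground terms: 1, s(1), s(s(1)), ...
So the Herbrand universe is infinite.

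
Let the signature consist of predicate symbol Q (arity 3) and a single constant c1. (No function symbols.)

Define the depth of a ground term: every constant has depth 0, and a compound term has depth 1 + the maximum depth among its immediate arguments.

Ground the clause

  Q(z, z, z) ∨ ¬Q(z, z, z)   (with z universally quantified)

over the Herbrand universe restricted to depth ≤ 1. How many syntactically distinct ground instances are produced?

1

Ground terms of depth ≤ 1:
  With no function symbols every ground term is a constant, so there is exactly 1 ground term at every depth bound.
  N_0 = 1
  N_1 = 1
So there is exactly 1 ground term available for substitution.
The clause has 1 distinct variable (z), which appears in the body. In the free term algebra distinct substitutions yield syntactically distinct ground instances.
Number of ground instances = 1.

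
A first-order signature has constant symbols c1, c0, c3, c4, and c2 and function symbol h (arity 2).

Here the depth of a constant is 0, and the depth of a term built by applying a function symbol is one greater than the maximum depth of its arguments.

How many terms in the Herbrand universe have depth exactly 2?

875

Let N_k count ground terms of depth at most k. Each non-constant term of depth ≤ k is some function symbol applied to depth-≤(k−1) arguments, giving N_k = 5 + N_{k-1}^2.
N_0 = 5
N_1 = 5 + 5^2 = 30
N_2 = 5 + 30^2 = 905
Terms of depth exactly 2: N_2 − N_1 = 905 − 30 = 875.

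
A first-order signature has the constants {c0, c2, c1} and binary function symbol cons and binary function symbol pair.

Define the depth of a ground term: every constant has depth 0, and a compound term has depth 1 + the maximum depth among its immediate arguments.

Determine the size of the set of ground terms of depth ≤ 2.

Let N_k count ground terms of depth at most k. Each non-constant term of depth ≤ k is some function symbol applied to depth-≤(k−1) arguments, giving N_k = 3 + N_{k-1}^2 + N_{k-1}^2.
N_0 = 3
N_1 = 3 + 3^2 + 3^2 = 21
N_2 = 3 + 21^2 + 21^2 = 885

885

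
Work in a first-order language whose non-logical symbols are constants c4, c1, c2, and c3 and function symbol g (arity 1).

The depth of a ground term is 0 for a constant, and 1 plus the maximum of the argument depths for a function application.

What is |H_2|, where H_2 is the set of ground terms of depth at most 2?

12

Count level by level. With function symbols g/1, the terms of depth ≤ k are the 4 constants together with each function applied to depth-≤(k−1) tuples, so N_k = 4 + N_{k-1}.
N_0 = 4
N_1 = 4 + 4 = 8
N_2 = 4 + 8 = 12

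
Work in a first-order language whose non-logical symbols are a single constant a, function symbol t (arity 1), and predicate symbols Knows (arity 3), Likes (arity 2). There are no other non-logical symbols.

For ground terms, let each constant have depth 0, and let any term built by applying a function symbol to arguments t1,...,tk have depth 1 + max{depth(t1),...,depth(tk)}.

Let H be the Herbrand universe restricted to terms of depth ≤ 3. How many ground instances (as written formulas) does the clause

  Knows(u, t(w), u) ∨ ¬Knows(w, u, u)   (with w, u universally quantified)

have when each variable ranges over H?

Ground terms of depth ≤ 3:
  Write N_k for the number of ground terms of depth ≤ k. A term of depth ≤ k is either a constant or a function symbol applied to arguments of depth ≤ k−1, so N_k = 1 + N_{k-1}.
  N_0 = 1
  N_1 = 1 + 1 = 2
  N_2 = 1 + 2 = 3
  N_3 = 1 + 3 = 4
  Explicitly: a, t(a), t(t(a)), t(t(t(a))).
So there are 4 ground terms available for substitution.
There are 2 variables to instantiate (w, u), each occurring in at least one literal, so different choices give different ground instances.
Number of ground instances = 4^2 = 16.

16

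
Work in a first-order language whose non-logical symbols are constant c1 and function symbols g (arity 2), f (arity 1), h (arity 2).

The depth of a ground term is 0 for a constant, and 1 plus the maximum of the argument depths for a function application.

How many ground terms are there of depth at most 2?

37

Count level by level. With function symbols g/2, f/1, h/2, the terms of depth ≤ k are the 1 constant together with each function applied to depth-≤(k−1) tuples, so N_k = 1 + N_{k-1}^2 + N_{k-1} + N_{k-1}^2.
N_0 = 1
N_1 = 1 + 1^2 + 1 + 1^2 = 4
N_2 = 1 + 4^2 + 4 + 4^2 = 37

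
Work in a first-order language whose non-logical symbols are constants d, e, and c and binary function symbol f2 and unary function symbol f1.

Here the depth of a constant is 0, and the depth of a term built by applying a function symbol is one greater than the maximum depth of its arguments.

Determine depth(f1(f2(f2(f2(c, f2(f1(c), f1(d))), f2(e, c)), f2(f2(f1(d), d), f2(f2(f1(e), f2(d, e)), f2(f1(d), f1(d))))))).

6

depth(f1(c)) = 1 + depth(c) = 1 + 0 = 1
depth(f1(d)) = 1 + depth(d) = 1 + 0 = 1
depth(f2(f1(c), f1(d))) = 1 + max(1, 1) = 2
depth(f2(c, f2(f1(c), f1(d)))) = 1 + max(0, 2) = 3
depth(f2(e, c)) = 1 + max(0, 0) = 1
depth(f2(f2(c, f2(f1(c), f1(d))), f2(e, c))) = 1 + max(3, 1) = 4
depth(f2(f1(d), d)) = 1 + max(1, 0) = 2
depth(f1(e)) = 1 + depth(e) = 1 + 0 = 1
depth(f2(d, e)) = 1 + max(0, 0) = 1
depth(f2(f1(e), f2(d, e))) = 1 + max(1, 1) = 2
depth(f2(f1(d), f1(d))) = 1 + max(1, 1) = 2
depth(f2(f2(f1(e), f2(d, e)), f2(f1(d), f1(d)))) = 1 + max(2, 2) = 3
depth(f2(f2(f1(d), d), f2(f2(f1(e), f2(d, e)), f2(f1(d), f1(d))))) = 1 + max(2, 3) = 4
depth(f2(f2(f2(c, f2(f1(c), f1(d))), f2(e, c)), f2(f2(f1(d), d), f2(f2(f1(e), f2(d, e)), f2(f1(d), f1(d)))))) = 1 + max(4, 4) = 5
depth(f1(f2(f2(f2(c, f2(f1(c), f1(d))), f2(e, c)), f2(f2(f1(d), d), f2(f2(f1(e), f2(d, e)), f2(f1(d), f1(d))))))) = 1 + depth(f2(f2(f2(c, f2(f1(c), f1(d))), f2(e, c)), f2(f2(f1(d), d), f2(f2(f1(e), f2(d, e)), f2(f1(d), f1(d)))))) = 1 + 5 = 6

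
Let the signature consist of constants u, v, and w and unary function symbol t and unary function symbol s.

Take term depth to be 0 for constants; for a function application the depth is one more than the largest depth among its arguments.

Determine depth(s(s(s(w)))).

3

depth(s(w)) = 1 + depth(w) = 1 + 0 = 1
depth(s(s(w))) = 1 + depth(s(w)) = 1 + 1 = 2
depth(s(s(s(w)))) = 1 + depth(s(s(w))) = 1 + 2 = 3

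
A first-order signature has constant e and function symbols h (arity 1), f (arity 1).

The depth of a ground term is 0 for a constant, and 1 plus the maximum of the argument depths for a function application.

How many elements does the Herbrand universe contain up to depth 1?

Let N_k count ground terms of depth at most k. Each non-constant term of depth ≤ k is some function symbol applied to depth-≤(k−1) arguments, giving N_k = 1 + N_{k-1} + N_{k-1}.
N_0 = 1
N_1 = 1 + 1 + 1 = 3
Explicitly: e, h(e), f(e).

3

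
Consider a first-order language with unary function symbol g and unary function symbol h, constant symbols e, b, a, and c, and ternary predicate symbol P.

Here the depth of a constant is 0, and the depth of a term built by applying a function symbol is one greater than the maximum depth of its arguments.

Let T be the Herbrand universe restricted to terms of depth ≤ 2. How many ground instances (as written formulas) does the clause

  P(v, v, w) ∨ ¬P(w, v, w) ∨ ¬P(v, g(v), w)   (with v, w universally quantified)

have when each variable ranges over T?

Ground terms of depth ≤ 2:
  Let N_k count ground terms of depth at most k. Each non-constant term of depth ≤ k is some function symbol applied to depth-≤(k−1) arguments, giving N_k = 4 + N_{k-1} + N_{k-1}.
  N_0 = 4
  N_1 = 4 + 4 + 4 = 12
  N_2 = 4 + 12 + 12 = 28
So there are 28 ground terms available for substitution.
The body mentions every one of the 2 quantified variables; since ground terms form a free algebra, no two substitutions collapse to the same formula.
Number of ground instances = 28^2 = 784.

784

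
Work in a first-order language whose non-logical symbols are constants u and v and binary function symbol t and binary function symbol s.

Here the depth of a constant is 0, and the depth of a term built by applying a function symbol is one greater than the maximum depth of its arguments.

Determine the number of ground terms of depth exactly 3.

81408

Let N_k = |{terms of depth ≤ k}|. Then N_0 = 2 and N_k = 2 + N_{k-1}^2 + N_{k-1}^2 for k ≥ 1 (one summand per function symbol, arity giving the exponent).
N_0 = 2
N_1 = 2 + 2^2 + 2^2 = 10
N_2 = 2 + 10^2 + 10^2 = 202
N_3 = 2 + 202^2 + 202^2 = 81610
Terms of depth exactly 3: N_3 − N_2 = 81610 − 202 = 81408.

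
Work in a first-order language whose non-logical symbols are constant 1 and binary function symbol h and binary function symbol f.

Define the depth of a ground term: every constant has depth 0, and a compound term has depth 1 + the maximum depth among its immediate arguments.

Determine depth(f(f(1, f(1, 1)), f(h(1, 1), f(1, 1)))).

3

depth(f(1, 1)) = 1 + max(0, 0) = 1
depth(f(1, f(1, 1))) = 1 + max(0, 1) = 2
depth(h(1, 1)) = 1 + max(0, 0) = 1
depth(f(h(1, 1), f(1, 1))) = 1 + max(1, 1) = 2
depth(f(f(1, f(1, 1)), f(h(1, 1), f(1, 1)))) = 1 + max(2, 2) = 3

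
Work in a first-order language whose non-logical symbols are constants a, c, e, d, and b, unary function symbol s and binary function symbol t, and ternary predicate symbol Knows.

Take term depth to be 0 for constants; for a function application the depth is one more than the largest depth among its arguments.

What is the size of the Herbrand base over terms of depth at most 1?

First count ground terms of depth ≤ 1.
Let N_k count ground terms of depth at most k. Each non-constant term of depth ≤ k is some function symbol applied to depth-≤(k−1) arguments, giving N_k = 5 + N_{k-1} + N_{k-1}^2.
N_0 = 5
N_1 = 5 + 5 + 5^2 = 35
So |H| = 35.
A ground atom is a predicate applied to a tuple of terms from H, so the count is the sum over predicates of |H|^arity:
  Knows: 35^3 = 42875
Total ground atoms: 42875.

42875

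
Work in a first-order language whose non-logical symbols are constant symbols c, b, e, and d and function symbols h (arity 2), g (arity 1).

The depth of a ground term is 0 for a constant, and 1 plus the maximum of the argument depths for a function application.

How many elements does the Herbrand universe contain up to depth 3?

Let N_k count ground terms of depth at most k. Each non-constant term of depth ≤ k is some function symbol applied to depth-≤(k−1) arguments, giving N_k = 4 + N_{k-1}^2 + N_{k-1}.
N_0 = 4
N_1 = 4 + 4^2 + 4 = 24
N_2 = 4 + 24^2 + 24 = 604
N_3 = 4 + 604^2 + 604 = 365424

365424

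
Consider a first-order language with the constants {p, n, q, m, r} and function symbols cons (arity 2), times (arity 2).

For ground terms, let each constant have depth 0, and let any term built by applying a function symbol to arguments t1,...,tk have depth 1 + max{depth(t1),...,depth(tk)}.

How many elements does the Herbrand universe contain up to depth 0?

5

If N_k denotes the number of depth-≤k ground terms, the 5 constants give N_0 = 5, and each function symbol of arity r contributes N_{k-1}^r new terms at level k: N_k = 5 + N_{k-1}^2 + N_{k-1}^2.
N_0 = 5
Explicitly: p, n, q, m, r.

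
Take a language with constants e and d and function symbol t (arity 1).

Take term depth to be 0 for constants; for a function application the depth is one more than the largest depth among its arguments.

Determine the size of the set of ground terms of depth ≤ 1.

4

If N_k denotes the number of depth-≤k ground terms, the 2 constants give N_0 = 2, and each function symbol of arity r contributes N_{k-1}^r new terms at level k: N_k = 2 + N_{k-1}.
N_0 = 2
N_1 = 2 + 2 = 4
Explicitly: e, d, t(e), t(d).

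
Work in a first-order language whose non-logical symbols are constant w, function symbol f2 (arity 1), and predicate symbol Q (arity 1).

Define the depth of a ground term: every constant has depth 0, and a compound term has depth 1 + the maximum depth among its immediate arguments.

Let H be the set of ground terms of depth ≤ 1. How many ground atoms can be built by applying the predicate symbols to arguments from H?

First count ground terms of depth ≤ 1.
Let N_k = |{terms of depth ≤ k}|. Then N_0 = 1 and N_k = 1 + N_{k-1} for k ≥ 1 (one summand per function symbol, arity giving the exponent).
N_0 = 1
N_1 = 1 + 1 = 2
So |H| = 2.
For each predicate symbol, the number of ground atoms is |H| raised to its arity; summing:
  Q: 2
Total ground atoms: 2.

2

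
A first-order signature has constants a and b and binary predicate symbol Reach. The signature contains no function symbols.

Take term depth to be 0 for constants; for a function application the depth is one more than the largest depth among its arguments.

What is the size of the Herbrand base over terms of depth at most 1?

4

First count ground terms of depth ≤ 1.
With no function symbols every ground term is a constant, so there are exactly 2 ground terms at every depth bound.
N_0 = 2
N_1 = 2
So |H| = 2.
For each predicate symbol, the number of ground atoms is |H| raised to its arity; summing:
  Reach: 2^2 = 4
Total ground atoms: 4.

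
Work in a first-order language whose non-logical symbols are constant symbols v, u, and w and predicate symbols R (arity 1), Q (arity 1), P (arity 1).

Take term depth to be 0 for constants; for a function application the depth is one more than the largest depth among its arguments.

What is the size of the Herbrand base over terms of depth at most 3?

9

First count ground terms of depth ≤ 3.
With no function symbols every ground term is a constant, so there are exactly 3 ground terms at every depth bound.
N_0 = 3
N_1 = 3
N_2 = 3
N_3 = 3
So |H| = 3.
Ground atoms are formed by filling each argument slot of a predicate with a term from H, so an r-ary predicate gives |H|^r atoms:
  R: 3;  Q: 3;  P: 3
Total ground atoms: 3 + 3 + 3 = 9.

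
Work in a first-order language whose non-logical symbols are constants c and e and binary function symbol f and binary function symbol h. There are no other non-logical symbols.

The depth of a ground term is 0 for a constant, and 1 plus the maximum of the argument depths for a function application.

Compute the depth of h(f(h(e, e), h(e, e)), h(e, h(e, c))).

depth(h(e, e)) = 1 + max(0, 0) = 1
depth(f(h(e, e), h(e, e))) = 1 + max(1, 1) = 2
depth(h(e, c)) = 1 + max(0, 0) = 1
depth(h(e, h(e, c))) = 1 + max(0, 1) = 2
depth(h(f(h(e, e), h(e, e)), h(e, h(e, c)))) = 1 + max(2, 2) = 3

3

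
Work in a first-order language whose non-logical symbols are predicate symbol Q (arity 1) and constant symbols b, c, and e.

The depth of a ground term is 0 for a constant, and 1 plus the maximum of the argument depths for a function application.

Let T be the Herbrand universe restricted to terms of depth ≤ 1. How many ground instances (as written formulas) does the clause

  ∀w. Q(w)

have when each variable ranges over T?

Ground terms of depth ≤ 1:
  With no function symbols every ground term is a constant, so there are exactly 3 ground terms at every depth bound.
  N_0 = 3
  N_1 = 3
  Explicitly: b, c, e.
So there are 3 ground terms available for substitution.
The body mentions the single quantified variable w; since ground terms form a free algebra, no two substitutions collapse to the same formula.
Number of ground instances = 3.

3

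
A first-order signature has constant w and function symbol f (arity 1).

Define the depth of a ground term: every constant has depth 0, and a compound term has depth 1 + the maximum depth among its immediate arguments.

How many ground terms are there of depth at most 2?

3

Count level by level. With function symbols f/1, the terms of depth ≤ k are the 1 constant together with each function applied to depth-≤(k−1) tuples, so N_k = 1 + N_{k-1}.
N_0 = 1
N_1 = 1 + 1 = 2
N_2 = 1 + 2 = 3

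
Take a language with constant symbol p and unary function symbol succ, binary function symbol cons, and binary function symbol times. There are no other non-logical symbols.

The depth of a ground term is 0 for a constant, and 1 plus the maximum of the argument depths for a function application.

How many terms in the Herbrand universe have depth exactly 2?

Write N_k for the number of ground terms of depth ≤ k. A term of depth ≤ k is either a constant or a function symbol applied to arguments of depth ≤ k−1, so N_k = 1 + N_{k-1} + N_{k-1}^2 + N_{k-1}^2.
N_0 = 1
N_1 = 1 + 1 + 1^2 + 1^2 = 4
N_2 = 1 + 4 + 4^2 + 4^2 = 37
Terms of depth exactly 2: N_2 − N_1 = 37 − 4 = 33.

33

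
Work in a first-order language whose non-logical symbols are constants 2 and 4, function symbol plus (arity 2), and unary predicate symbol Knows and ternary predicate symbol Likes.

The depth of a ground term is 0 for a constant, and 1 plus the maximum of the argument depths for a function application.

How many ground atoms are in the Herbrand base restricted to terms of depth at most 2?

54910

First count ground terms of depth ≤ 2.
Let N_k count ground terms of depth at most k. Each non-constant term of depth ≤ k is some function symbol applied to depth-≤(k−1) arguments, giving N_k = 2 + N_{k-1}^2.
N_0 = 2
N_1 = 2 + 2^2 = 6
N_2 = 2 + 6^2 = 38
So |H| = 38.
Each predicate of arity r yields |H|^r ground atoms (one per choice of an r-tuple from H):
  Knows: 38;  Likes: 38^3 = 54872
Total ground atoms: 38 + 54872 = 54910.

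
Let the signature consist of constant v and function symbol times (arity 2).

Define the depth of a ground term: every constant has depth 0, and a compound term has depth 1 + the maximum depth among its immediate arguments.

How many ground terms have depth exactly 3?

21

Count level by level. With function symbols times/2, the terms of depth ≤ k are the 1 constant together with each function applied to depth-≤(k−1) tuples, so N_k = 1 + N_{k-1}^2.
N_0 = 1
N_1 = 1 + 1^2 = 2
N_2 = 1 + 2^2 = 5
N_3 = 1 + 5^2 = 26
Terms of depth exactly 3: N_3 − N_2 = 26 − 5 = 21.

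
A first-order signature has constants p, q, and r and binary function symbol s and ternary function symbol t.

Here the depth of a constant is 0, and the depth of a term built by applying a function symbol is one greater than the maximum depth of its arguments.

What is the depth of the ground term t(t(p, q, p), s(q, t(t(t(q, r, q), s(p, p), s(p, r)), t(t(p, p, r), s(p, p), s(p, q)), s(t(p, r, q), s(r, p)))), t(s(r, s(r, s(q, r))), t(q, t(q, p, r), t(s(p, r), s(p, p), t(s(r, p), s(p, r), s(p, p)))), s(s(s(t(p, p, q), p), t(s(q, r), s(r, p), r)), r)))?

6

depth(t(p, q, p)) = 1 + max(0, 0, 0) = 1
depth(t(q, r, q)) = 1 + max(0, 0, 0) = 1
depth(s(p, p)) = 1 + max(0, 0) = 1
depth(s(p, r)) = 1 + max(0, 0) = 1
depth(t(t(q, r, q), s(p, p), s(p, r))) = 1 + max(1, 1, 1) = 2
depth(t(p, p, r)) = 1 + max(0, 0, 0) = 1
depth(s(p, q)) = 1 + max(0, 0) = 1
depth(t(t(p, p, r), s(p, p), s(p, q))) = 1 + max(1, 1, 1) = 2
depth(t(p, r, q)) = 1 + max(0, 0, 0) = 1
depth(s(r, p)) = 1 + max(0, 0) = 1
depth(s(t(p, r, q), s(r, p))) = 1 + max(1, 1) = 2
depth(t(t(t(q, r, q), s(p, p), s(p, r)), t(t(p, p, r), s(p, p), s(p, q)), s(t(p, r, q), s(r, p)))) = 1 + max(2, 2, 2) = 3
depth(s(q, t(t(t(q, r, q), s(p, p), s(p, r)), t(t(p, p, r), s(p, p), s(p, q)), s(t(p, r, q), s(r, p))))) = 1 + max(0, 3) = 4
depth(s(q, r)) = 1 + max(0, 0) = 1
depth(s(r, s(q, r))) = 1 + max(0, 1) = 2
depth(s(r, s(r, s(q, r)))) = 1 + max(0, 2) = 3
depth(t(q, p, r)) = 1 + max(0, 0, 0) = 1
depth(t(s(r, p), s(p, r), s(p, p))) = 1 + max(1, 1, 1) = 2
depth(t(s(p, r), s(p, p), t(s(r, p), s(p, r), s(p, p)))) = 1 + max(1, 1, 2) = 3
depth(t(q, t(q, p, r), t(s(p, r), s(p, p), t(s(r, p), s(p, r), s(p, p))))) = 1 + max(0, 1, 3) = 4
depth(t(p, p, q)) = 1 + max(0, 0, 0) = 1
depth(s(t(p, p, q), p)) = 1 + max(1, 0) = 2
depth(t(s(q, r), s(r, p), r)) = 1 + max(1, 1, 0) = 2
depth(s(s(t(p, p, q), p), t(s(q, r), s(r, p), r))) = 1 + max(2, 2) = 3
depth(s(s(s(t(p, p, q), p), t(s(q, r), s(r, p), r)), r)) = 1 + max(3, 0) = 4
depth(t(s(r, s(r, s(q, r))), t(q, t(q, p, r), t(s(p, r), s(p, p), t(s(r, p), s(p, r), s(p, p)))), s(s(s(t(p, p, q), p), t(s(q, r), s(r, p), r)), r))) = 1 + max(3, 4, 4) = 5
depth(t(t(p, q, p), s(q, t(t(t(q, r, q), s(p, p), s(p, r)), t(t(p, p, r), s(p, p), s(p, q)), s(t(p, r, q), s(r, p)))), t(s(r, s(r, s(q, r))), t(q, t(q, p, r), t(s(p, r), s(p, p), t(s(r, p), s(p, r), s(p, p)))), s(s(s(t(p, p, q), p), t(s(q, r), s(r, p), r)), r)))) = 1 + max(1, 4, 5) = 6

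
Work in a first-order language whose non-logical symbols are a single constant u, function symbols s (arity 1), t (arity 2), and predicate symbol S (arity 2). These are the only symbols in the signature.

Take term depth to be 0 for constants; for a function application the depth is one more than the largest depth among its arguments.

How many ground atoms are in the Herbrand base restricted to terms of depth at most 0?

1

First count ground terms of depth ≤ 0.
If N_k denotes the number of depth-≤k ground terms, the 1 constant gives N_0 = 1, and each function symbol of arity r contributes N_{k-1}^r new terms at level k: N_k = 1 + N_{k-1} + N_{k-1}^2.
N_0 = 1
Explicitly: u.
So |H| = 1.
A ground atom is a predicate applied to a tuple of terms from H, so the count is the sum over predicates of |H|^arity:
  S: 1^2 = 1
Total ground atoms: 1.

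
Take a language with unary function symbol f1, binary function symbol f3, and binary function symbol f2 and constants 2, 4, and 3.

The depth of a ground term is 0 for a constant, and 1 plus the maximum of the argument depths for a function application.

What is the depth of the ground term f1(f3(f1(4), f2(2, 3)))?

depth(f1(4)) = 1 + depth(4) = 1 + 0 = 1
depth(f2(2, 3)) = 1 + max(0, 0) = 1
depth(f3(f1(4), f2(2, 3))) = 1 + max(1, 1) = 2
depth(f1(f3(f1(4), f2(2, 3)))) = 1 + depth(f3(f1(4), f2(2, 3))) = 1 + 2 = 3

3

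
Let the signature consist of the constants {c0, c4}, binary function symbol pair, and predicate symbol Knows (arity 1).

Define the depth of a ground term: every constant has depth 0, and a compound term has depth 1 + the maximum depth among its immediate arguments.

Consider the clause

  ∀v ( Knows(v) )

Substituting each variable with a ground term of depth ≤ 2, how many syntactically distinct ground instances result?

Ground terms of depth ≤ 2:
  Let N_k = |{terms of depth ≤ k}|. Then N_0 = 2 and N_k = 2 + N_{k-1}^2 for k ≥ 1 (one summand per function symbol, arity giving the exponent).
  N_0 = 2
  N_1 = 2 + 2^2 = 6
  N_2 = 2 + 6^2 = 38
So there are 38 ground terms available for substitution.
The variable v ranges independently over the available ground terms, and distinct assignments produce distinct instances.
Number of ground instances = 38.

38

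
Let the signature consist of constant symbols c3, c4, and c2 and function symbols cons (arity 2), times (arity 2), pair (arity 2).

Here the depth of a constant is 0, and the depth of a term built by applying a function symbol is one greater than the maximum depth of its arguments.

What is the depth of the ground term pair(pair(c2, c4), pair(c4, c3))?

2

depth(pair(c2, c4)) = 1 + max(0, 0) = 1
depth(pair(c4, c3)) = 1 + max(0, 0) = 1
depth(pair(pair(c2, c4), pair(c4, c3))) = 1 + max(1, 1) = 2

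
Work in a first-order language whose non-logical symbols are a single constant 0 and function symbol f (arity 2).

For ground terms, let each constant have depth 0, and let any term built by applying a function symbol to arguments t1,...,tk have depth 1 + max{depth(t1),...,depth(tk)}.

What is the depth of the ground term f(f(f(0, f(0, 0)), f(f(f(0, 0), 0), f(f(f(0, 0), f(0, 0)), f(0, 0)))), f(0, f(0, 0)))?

6

depth(f(0, 0)) = 1 + max(0, 0) = 1
depth(f(0, f(0, 0))) = 1 + max(0, 1) = 2
depth(f(f(0, 0), 0)) = 1 + max(1, 0) = 2
depth(f(f(0, 0), f(0, 0))) = 1 + max(1, 1) = 2
depth(f(f(f(0, 0), f(0, 0)), f(0, 0))) = 1 + max(2, 1) = 3
depth(f(f(f(0, 0), 0), f(f(f(0, 0), f(0, 0)), f(0, 0)))) = 1 + max(2, 3) = 4
depth(f(f(0, f(0, 0)), f(f(f(0, 0), 0), f(f(f(0, 0), f(0, 0)), f(0, 0))))) = 1 + max(2, 4) = 5
depth(f(f(f(0, f(0, 0)), f(f(f(0, 0), 0), f(f(f(0, 0), f(0, 0)), f(0, 0)))), f(0, f(0, 0)))) = 1 + max(5, 2) = 6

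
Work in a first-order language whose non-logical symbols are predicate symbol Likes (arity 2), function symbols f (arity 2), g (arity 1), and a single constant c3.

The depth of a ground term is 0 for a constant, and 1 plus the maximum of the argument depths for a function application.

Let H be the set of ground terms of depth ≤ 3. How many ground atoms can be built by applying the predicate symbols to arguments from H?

First count ground terms of depth ≤ 3.
Write N_k for the number of ground terms of depth ≤ k. A term of depth ≤ k is either a constant or a function symbol applied to arguments of depth ≤ k−1, so N_k = 1 + N_{k-1}^2 + N_{k-1}.
N_0 = 1
N_1 = 1 + 1^2 + 1 = 3
N_2 = 1 + 3^2 + 3 = 13
N_3 = 1 + 13^2 + 13 = 183
So |H| = 183.
For each predicate symbol, the number of ground atoms is |H| raised to its arity; summing:
  Likes: 183^2 = 33489
Total ground atoms: 33489.

33489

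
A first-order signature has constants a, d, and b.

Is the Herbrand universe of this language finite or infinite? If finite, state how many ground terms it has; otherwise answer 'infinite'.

3

There are no function symbols, so every ground term is one of the 3 constants.
The Herbrand universe is {a, d, b}, which is finite with 3 elements.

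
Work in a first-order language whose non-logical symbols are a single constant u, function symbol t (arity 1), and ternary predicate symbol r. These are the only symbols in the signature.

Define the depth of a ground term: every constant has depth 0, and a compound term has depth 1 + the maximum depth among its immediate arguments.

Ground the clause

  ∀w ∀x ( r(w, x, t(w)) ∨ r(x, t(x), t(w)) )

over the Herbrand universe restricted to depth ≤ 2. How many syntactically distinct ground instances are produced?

Ground terms of depth ≤ 2:
  Count level by level. With function symbols t/1, the terms of depth ≤ k are the 1 constant together with each function applied to depth-≤(k−1) tuples, so N_k = 1 + N_{k-1}.
  N_0 = 1
  N_1 = 1 + 1 = 2
  N_2 = 1 + 2 = 3
  Explicitly: u, t(u), t(t(u)).
So there are 3 ground terms available for substitution.
The body mentions every one of the 2 quantified variables; since ground terms form a free algebra, no two substitutions collapse to the same formula.
Number of ground instances = 3^2 = 9.

9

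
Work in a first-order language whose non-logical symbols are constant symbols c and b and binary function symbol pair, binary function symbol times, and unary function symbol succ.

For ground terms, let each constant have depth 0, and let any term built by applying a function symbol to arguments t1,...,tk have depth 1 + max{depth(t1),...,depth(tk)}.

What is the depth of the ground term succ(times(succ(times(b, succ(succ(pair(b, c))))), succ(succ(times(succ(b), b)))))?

7

depth(pair(b, c)) = 1 + max(0, 0) = 1
depth(succ(pair(b, c))) = 1 + depth(pair(b, c)) = 1 + 1 = 2
depth(succ(succ(pair(b, c)))) = 1 + depth(succ(pair(b, c))) = 1 + 2 = 3
depth(times(b, succ(succ(pair(b, c))))) = 1 + max(0, 3) = 4
depth(succ(times(b, succ(succ(pair(b, c)))))) = 1 + depth(times(b, succ(succ(pair(b, c))))) = 1 + 4 = 5
depth(succ(b)) = 1 + depth(b) = 1 + 0 = 1
depth(times(succ(b), b)) = 1 + max(1, 0) = 2
depth(succ(times(succ(b), b))) = 1 + depth(times(succ(b), b)) = 1 + 2 = 3
depth(succ(succ(times(succ(b), b)))) = 1 + depth(succ(times(succ(b), b))) = 1 + 3 = 4
depth(times(succ(times(b, succ(succ(pair(b, c))))), succ(succ(times(succ(b), b))))) = 1 + max(5, 4) = 6
depth(succ(times(succ(times(b, succ(succ(pair(b, c))))), succ(succ(times(succ(b), b)))))) = 1 + depth(times(succ(times(b, succ(succ(pair(b, c))))), succ(succ(times(succ(b), b))))) = 1 + 6 = 7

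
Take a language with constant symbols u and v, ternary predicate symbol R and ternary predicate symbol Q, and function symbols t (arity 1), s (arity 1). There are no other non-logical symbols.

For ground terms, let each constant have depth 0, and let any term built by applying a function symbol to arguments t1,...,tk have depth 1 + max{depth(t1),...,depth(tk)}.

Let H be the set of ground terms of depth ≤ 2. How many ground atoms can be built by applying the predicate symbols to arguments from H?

First count ground terms of depth ≤ 2.
Let N_k = |{terms of depth ≤ k}|. Then N_0 = 2 and N_k = 2 + N_{k-1} + N_{k-1} for k ≥ 1 (one summand per function symbol, arity giving the exponent).
N_0 = 2
N_1 = 2 + 2 + 2 = 6
N_2 = 2 + 6 + 6 = 14
So |H| = 14.
Ground atoms are formed by filling each argument slot of a predicate with a term from H, so an r-ary predicate gives |H|^r atoms:
  R: 14^3 = 2744;  Q: 14^3 = 2744
Total ground atoms: 2744 + 2744 = 5488.

5488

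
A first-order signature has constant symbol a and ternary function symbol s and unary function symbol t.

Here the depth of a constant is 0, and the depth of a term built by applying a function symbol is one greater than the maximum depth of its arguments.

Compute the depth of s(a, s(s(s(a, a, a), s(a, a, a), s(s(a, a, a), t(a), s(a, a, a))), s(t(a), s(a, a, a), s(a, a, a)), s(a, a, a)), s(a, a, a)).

depth(s(a, a, a)) = 1 + max(0, 0, 0) = 1
depth(t(a)) = 1 + depth(a) = 1 + 0 = 1
depth(s(s(a, a, a), t(a), s(a, a, a))) = 1 + max(1, 1, 1) = 2
depth(s(s(a, a, a), s(a, a, a), s(s(a, a, a), t(a), s(a, a, a)))) = 1 + max(1, 1, 2) = 3
depth(s(t(a), s(a, a, a), s(a, a, a))) = 1 + max(1, 1, 1) = 2
depth(s(s(s(a, a, a), s(a, a, a), s(s(a, a, a), t(a), s(a, a, a))), s(t(a), s(a, a, a), s(a, a, a)), s(a, a, a))) = 1 + max(3, 2, 1) = 4
depth(s(a, s(s(s(a, a, a), s(a, a, a), s(s(a, a, a), t(a), s(a, a, a))), s(t(a), s(a, a, a), s(a, a, a)), s(a, a, a)), s(a, a, a))) = 1 + max(0, 4, 1) = 5

5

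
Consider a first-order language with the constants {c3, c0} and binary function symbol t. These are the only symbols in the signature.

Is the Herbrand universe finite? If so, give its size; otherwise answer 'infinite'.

infinite

The signature has at least one function symbol (t, arity 2) and at least one constant (c3).
Iterating t gives infinitely many distinct ground terms: c3, t(c3, c3), t(t(c3, c3), t(c3, c3)), ...
So the Herbrand universe is infinite.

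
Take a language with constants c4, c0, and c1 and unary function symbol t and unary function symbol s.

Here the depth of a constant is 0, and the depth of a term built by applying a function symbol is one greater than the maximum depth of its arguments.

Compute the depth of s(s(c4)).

2

depth(s(c4)) = 1 + depth(c4) = 1 + 0 = 1
depth(s(s(c4))) = 1 + depth(s(c4)) = 1 + 1 = 2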